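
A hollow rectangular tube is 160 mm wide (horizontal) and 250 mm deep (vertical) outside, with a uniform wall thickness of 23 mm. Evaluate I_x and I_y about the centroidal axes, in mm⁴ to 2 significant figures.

I_x ≈ 1.3 × 10⁸ mm⁴, I_y ≈ 6.0 × 10⁷ mm⁴

Split into non-overlapping primitives; take the origin at the lower-left of the bounding box.
Outer rectangle: 160 × 250, A = 40 000 mm², y = 125 mm, Ī = 208 333 333 mm⁴.
Inner void (subtracted): 114 × 204, A = 23 256 mm², y = 125 mm, Ī = 80 651 808 mm⁴.
By symmetry the centroid is at mid-height, ȳ = 125 mm.
All pieces are centred on the centroidal x-axis, so I = ΣĪ (holes subtracted) = 127 681 525 mm⁴.
Repeating about the centroidal y-axis gives I_y = 60 147 085 mm⁴.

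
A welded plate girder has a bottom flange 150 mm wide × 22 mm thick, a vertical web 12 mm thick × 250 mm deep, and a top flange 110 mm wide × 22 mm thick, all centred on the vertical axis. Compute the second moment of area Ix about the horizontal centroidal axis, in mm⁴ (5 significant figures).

Split into non-overlapping primitives; take the origin at the lower-left of the bounding box.
Bottom plate: 150 × 22, A = 3 300 mm², y = 11 mm, Ī = 133 100 mm⁴.
Web plate: 12 × 250, A = 3 000 mm², y = 147 mm, Ī = 15 625 000 mm⁴.
Top plate: 110 × 22, A = 2 420 mm², y = 283 mm, Ī = 97606.67 mm⁴.
Centroid: ȳ = ΣA·y / ΣA = 133.2752 mm.
Transfer each piece to the horizontal centroidal axis using Ī + A·d² with d = y − 133.2752:
  bottom plate: d = -122.2752 mm → contributes +49 472 165 mm⁴
  web plate: d = 13.72477 mm → contributes +16 190 108 mm⁴
  top plate: d = 149.7248 mm → contributes +54 347 973 mm⁴
Total I = 120 010 246 mm⁴.

Ix ≈ 1.2001 × 10⁸ mm⁴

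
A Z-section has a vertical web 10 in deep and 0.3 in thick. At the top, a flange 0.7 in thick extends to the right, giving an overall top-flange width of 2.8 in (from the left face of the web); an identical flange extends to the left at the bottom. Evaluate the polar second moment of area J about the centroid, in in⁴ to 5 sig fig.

Treat the section as a set of non-overlapping primitives; coordinates are from the bounding-box lower-left.
Web: 0.3 × 10, A = 3 in², y = 5 in, Ī = 25 in⁴.
Top flange (beyond web): 2.5 × 0.7, A = 1.75 in², y = 9.65 in, Ī = 0.07145833 in⁴.
Bottom flange (beyond web): 2.5 × 0.7, A = 1.75 in², y = 0.35 in, Ī = 0.07145833 in⁴.
Centroid: ȳ = ΣA·y / ΣA = 5 in.
Transfer each piece to the centroidal x-axis using Ī + A·d² with d = y − 5:
  web: d = 0 in → contributes +25 in⁴
  top flange (beyond web): d = 4.65 in → contributes +37.91083 in⁴
  bottom flange (beyond web): d = -4.65 in → contributes +37.91083 in⁴
Total I = 100.8217 in⁴.
For the y-axis: x̄ = 2.65 in.
Repeating about the centroidal y-axis gives I_y = 8.705417 in⁴.
Polar second moment: J = I_x + I_y = 109.5271 in⁴.

J ≈ 109.53 in⁴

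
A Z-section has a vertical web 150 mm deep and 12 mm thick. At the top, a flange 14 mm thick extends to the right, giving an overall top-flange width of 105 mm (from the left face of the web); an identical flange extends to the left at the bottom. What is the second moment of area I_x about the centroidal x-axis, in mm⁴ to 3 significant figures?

I_x ≈ 1.55 × 10⁷ mm⁴

Break the section into simple shapes (no overlaps), measuring from the bottom-left corner of the bounding box.
Web: 12 × 150, A = 1 800 mm², y = 75 mm, Ī = 3 375 000 mm⁴.
Top flange (beyond web): 93 × 14, A = 1 302 mm², y = 143 mm, Ī = 21 266 mm⁴.
Bottom flange (beyond web): 93 × 14, A = 1 302 mm², y = 7 mm, Ī = 21 266 mm⁴.
Centroid: ȳ = ΣA·y / ΣA = 75 mm.
Transfer each piece to the centroidal x-axis using Ī + A·d² with d = y − 75:
  web: d = 0 mm → contributes +3 375 000 mm⁴
  top flange (beyond web): d = 68 mm → contributes +6 041 714 mm⁴
  bottom flange (beyond web): d = -68 mm → contributes +6 041 714 mm⁴
Total I = 15 458 428 mm⁴.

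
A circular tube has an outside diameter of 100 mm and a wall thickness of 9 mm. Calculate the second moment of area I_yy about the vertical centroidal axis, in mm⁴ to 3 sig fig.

Split into non-overlapping primitives; take the origin at the lower-left of the bounding box.
Outer circle: ⌀100, A = 7 854 mm², x = 50 mm, Ī = 4 908 739 mm⁴.
Bore (subtracted): ⌀82, A = 5 281 mm², x = 50 mm, Ī = 2 219 347 mm⁴.
By symmetry the centroid is at mid-width, x̄ = 50 mm.
All pieces are centred on the vertical centroidal axis, so I = ΣĪ (holes subtracted) = 2 689 391 mm⁴.

I_yy ≈ 2.69 × 10⁶ mm⁴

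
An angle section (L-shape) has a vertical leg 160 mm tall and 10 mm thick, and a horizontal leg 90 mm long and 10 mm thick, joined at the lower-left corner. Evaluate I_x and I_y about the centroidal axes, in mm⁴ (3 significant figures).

Treat the section as a set of non-overlapping primitives; coordinates are from the bounding-box lower-left.
Vertical leg: 10 × 160, A = 1 600 mm², y = 80 mm, Ī = 3 413 333 mm⁴.
Horizontal leg (remainder): 80 × 10, A = 800 mm², y = 5 mm, Ī = 6666.7 mm⁴.
Centroid: ȳ = ΣA·y / ΣA = 55 mm.
Transfer each piece to the centroidal x-axis using Ī + A·d² with d = y − 55:
  vertical leg: d = 25 mm → contributes +4 413 333 mm⁴
  horizontal leg (remainder): d = -50 mm → contributes +2 006 667 mm⁴
Total I = 6 420 000 mm⁴.
For the y-axis: x̄ = 20 mm.
Repeating about the centroidal y-axis gives I_y = 1 520 000 mm⁴.

I_x ≈ 6.42 × 10⁶ mm⁴, I_y ≈ 1.52 × 10⁶ mm⁴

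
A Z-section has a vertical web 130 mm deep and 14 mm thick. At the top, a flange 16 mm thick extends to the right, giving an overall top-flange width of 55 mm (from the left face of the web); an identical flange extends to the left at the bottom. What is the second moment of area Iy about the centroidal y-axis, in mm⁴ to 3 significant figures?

Decompose the section into non-overlapping parts with the origin at the bottom-left of its bounding rectangle.
Web: 14 × 130, A = 1 820 mm², x = 48 mm, Ī = 29 727 mm⁴.
Top flange (beyond web): 41 × 16, A = 656 mm², x = 75.5 mm, Ī = 91 895 mm⁴.
Bottom flange (beyond web): 41 × 16, A = 656 mm², x = 20.5 mm, Ī = 91 895 mm⁴.
Centroid: x̄ = ΣA·x / ΣA = 48 mm.
Transfer each piece to the centroidal y-axis using Ī + A·d² with d = x − 48:
  web: d = 0 mm → contributes +29 727 mm⁴
  top flange (beyond web): d = 27.5 mm → contributes +587 995 mm⁴
  bottom flange (beyond web): d = -27.5 mm → contributes +587 995 mm⁴
Total I = 1 205 716 mm⁴.

Iy ≈ 1.21 × 10⁶ mm⁴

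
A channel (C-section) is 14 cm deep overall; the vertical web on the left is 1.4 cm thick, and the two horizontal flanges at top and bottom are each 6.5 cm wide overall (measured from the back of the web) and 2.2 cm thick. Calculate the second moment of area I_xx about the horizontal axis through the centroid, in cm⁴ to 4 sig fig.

Decompose the section into non-overlapping parts with the origin at the bottom-left of its bounding rectangle.
Web: 1.4 × 14, A = 19.6 cm², y = 7 cm, Ī = 320.133 cm⁴.
Top flange (beyond web): 5.1 × 2.2, A = 11.22 cm², y = 12.9 cm, Ī = 4.5254 cm⁴.
Bottom flange (beyond web): 5.1 × 2.2, A = 11.22 cm², y = 1.1 cm, Ī = 4.5254 cm⁴.
By symmetry the centroid is at mid-height, ȳ = 7 cm.
Transfer each piece to the horizontal axis through the centroid using Ī + A·d² with d = y − 7:
  web: d = 0 cm → contributes +320.133 cm⁴
  top flange (beyond web): d = 5.9 cm → contributes +395.094 cm⁴
  bottom flange (beyond web): d = -5.9 cm → contributes +395.094 cm⁴
Total I = 1110.32 cm⁴.

I_xx ≈ 1110 cm⁴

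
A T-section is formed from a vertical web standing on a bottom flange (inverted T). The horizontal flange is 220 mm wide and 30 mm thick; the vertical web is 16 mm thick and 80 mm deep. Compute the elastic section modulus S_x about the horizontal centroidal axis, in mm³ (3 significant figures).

S_x ≈ 5.14 × 10⁴ mm³

Decompose the section into non-overlapping parts with the origin at the bottom-left of its bounding rectangle.
Flange: 220 × 30, A = 6 600 mm², y = 15 mm, Ī = 495 000 mm⁴.
Web: 16 × 80, A = 1 280 mm², y = 70 mm, Ī = 682 667 mm⁴.
Centroid: ȳ = ΣA·y / ΣA = 23.934 mm.
Transfer each piece to the horizontal centroidal axis using Ī + A·d² with d = y − 23.934:
  flange: d = -8.934 mm → contributes +1 021 789 mm⁴
  web: d = 46.066 mm → contributes +3 398 923 mm⁴
Total I = 4 420 712 mm⁴.
Extreme fibre distance c = 86.066 mm; S = I/c = 51 364 mm³.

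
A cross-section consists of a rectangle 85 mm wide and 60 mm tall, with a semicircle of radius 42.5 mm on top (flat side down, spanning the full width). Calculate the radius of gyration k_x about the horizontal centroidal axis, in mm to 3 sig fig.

Break the section into simple shapes (no overlaps), measuring from the bottom-left corner of the bounding box.
Rectangular body: 85 × 60, A = 5 100 mm², y = 30 mm, Ī = 1 530 000 mm⁴.
Semicircular cap: semicircle r = 42.5, A = 2837.3 mm², y = 78.038 mm, Ī = 358 086 mm⁴.
Centroid: ȳ = ΣA·y / ΣA = 47.172 mm.
Transfer each piece to the horizontal centroidal axis using Ī + A·d² with d = y − 47.172:
  rectangular body: d = -17.172 mm → contributes +3 033 790 mm⁴
  semicircular cap: d = 30.866 mm → contributes +3 061 172 mm⁴
Total I = 6 094 962 mm⁴.
Radius of gyration: k = √(I/A) = √(6 094 962 / 7937.3) = 27.711 mm.

k_x ≈ 27.7 mm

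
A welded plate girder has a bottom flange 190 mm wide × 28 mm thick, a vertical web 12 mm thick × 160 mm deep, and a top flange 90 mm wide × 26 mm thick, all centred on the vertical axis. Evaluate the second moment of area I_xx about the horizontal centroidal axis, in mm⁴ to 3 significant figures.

I_xx ≈ 6.35 × 10⁷ mm⁴

Decompose the section into non-overlapping parts with the origin at the bottom-left of its bounding rectangle.
Bottom plate: 190 × 28, A = 5 320 mm², y = 14 mm, Ī = 347 573 mm⁴.
Web plate: 12 × 160, A = 1 920 mm², y = 108 mm, Ī = 4 096 000 mm⁴.
Top plate: 90 × 26, A = 2 340 mm², y = 201 mm, Ī = 131 820 mm⁴.
Centroid: ȳ = ΣA·y / ΣA = 78.516 mm.
Transfer each piece to the horizontal centroidal axis using Ī + A·d² with d = y − 78.516:
  bottom plate: d = -64.516 mm → contributes +22 490 850 mm⁴
  web plate: d = 29.484 mm → contributes +5 765 107 mm⁴
  top plate: d = 122.48 mm → contributes +35 237 469 mm⁴
Total I = 63 493 426 mm⁴.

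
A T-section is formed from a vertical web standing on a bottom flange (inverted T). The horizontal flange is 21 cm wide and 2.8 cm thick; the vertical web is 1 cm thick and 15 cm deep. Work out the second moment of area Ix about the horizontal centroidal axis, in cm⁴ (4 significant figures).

Ix ≈ 1266 cm⁴

Decompose the section into non-overlapping parts with the origin at the bottom-left of its bounding rectangle.
Flange: 21 × 2.8, A = 58.8 cm², y = 1.4 cm, Ī = 38.416 cm⁴.
Web: 1 × 15, A = 15 cm², y = 10.3 cm, Ī = 281.25 cm⁴.
Centroid: ȳ = ΣA·y / ΣA = 3.20894 cm.
Transfer each piece to the horizontal centroidal axis using Ī + A·d² with d = y − 3.20894:
  flange: d = -1.80894 cm → contributes +230.826 cm⁴
  web: d = 7.09106 cm → contributes +1035.5 cm⁴
Total I = 1266.32 cm⁴.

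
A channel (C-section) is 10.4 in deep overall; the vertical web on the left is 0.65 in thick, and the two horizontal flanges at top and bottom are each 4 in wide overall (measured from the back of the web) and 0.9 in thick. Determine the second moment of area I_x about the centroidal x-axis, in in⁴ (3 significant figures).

I_x ≈ 197 in⁴

Decompose the section into non-overlapping parts with the origin at the bottom-left of its bounding rectangle.
Web: 0.65 × 10.4, A = 6.76 in², y = 5.2 in, Ī = 60.93 in⁴.
Top flange (beyond web): 3.35 × 0.9, A = 3.015 in², y = 9.95 in, Ī = 0.20351 in⁴.
Bottom flange (beyond web): 3.35 × 0.9, A = 3.015 in², y = 0.45 in, Ī = 0.20351 in⁴.
By symmetry the centroid is at mid-height, ȳ = 5.2 in.
Transfer each piece to the centroidal x-axis using Ī + A·d² with d = y − 5.2:
  web: d = 0 in → contributes +60.93 in⁴
  top flange (beyond web): d = 4.75 in → contributes +68.229 in⁴
  bottom flange (beyond web): d = -4.75 in → contributes +68.229 in⁴
Total I = 197.39 in⁴.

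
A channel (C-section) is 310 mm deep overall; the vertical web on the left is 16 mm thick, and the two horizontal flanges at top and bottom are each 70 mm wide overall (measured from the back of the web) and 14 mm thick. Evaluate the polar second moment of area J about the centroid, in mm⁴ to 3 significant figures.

Decompose the section into non-overlapping parts with the origin at the bottom-left of its bounding rectangle.
Web: 16 × 310, A = 4 960 mm², y = 155 mm, Ī = 39 721 333 mm⁴.
Top flange (beyond web): 54 × 14, A = 756 mm², y = 303 mm, Ī = 12 348 mm⁴.
Bottom flange (beyond web): 54 × 14, A = 756 mm², y = 7 mm, Ī = 12 348 mm⁴.
By symmetry the centroid is at mid-height, ȳ = 155 mm.
Transfer each piece to the centroidal x-axis using Ī + A·d² with d = y − 155:
  web: d = 0 mm → contributes +39 721 333 mm⁴
  top flange (beyond web): d = 148 mm → contributes +16 571 772 mm⁴
  bottom flange (beyond web): d = -148 mm → contributes +16 571 772 mm⁴
Total I = 72 864 877 mm⁴.
For the y-axis: x̄ = 16.177 mm.
Repeating about the centroidal y-axis gives I_y = 1 892 715 mm⁴.
Polar second moment: J = I_x + I_y = 74 757 592 mm⁴.

J ≈ 7.48 × 10⁷ mm⁴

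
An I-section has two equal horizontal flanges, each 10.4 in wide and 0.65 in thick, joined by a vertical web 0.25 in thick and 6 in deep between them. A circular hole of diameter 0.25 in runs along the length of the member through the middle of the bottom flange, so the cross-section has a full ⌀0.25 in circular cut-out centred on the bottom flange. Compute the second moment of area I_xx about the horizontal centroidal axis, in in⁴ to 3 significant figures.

I_xx ≈ 154 in⁴

Split into non-overlapping primitives; take the origin at the lower-left of the bounding box.
Bottom flange: 10.4 × 0.65, A = 6.76 in², y = 0.325 in, Ī = 0.23801 in⁴.
Web: 0.25 × 6, A = 1.5 in², y = 3.65 in, Ī = 4.5 in⁴.
Top flange: 10.4 × 0.65, A = 6.76 in², y = 6.975 in, Ī = 0.23801 in⁴.
Hole (subtracted): ⌀0.25, A = 0.049087 in², y = 0.325 in, Ī = 0.00019175 in⁴.
Centroid: ȳ = ΣA·y / ΣA = 3.6609 in.
Transfer each piece to the horizontal centroidal axis using Ī + A·d² with d = y − 3.6609:
  bottom flange: d = -3.3359 in → contributes +75.465 in⁴
  web: d = -0.010902 in → contributes +4.5002 in⁴
  top flange: d = 3.3141 in → contributes +74.485 in⁴
  hole: d = -3.3359 in → contributes −0.54645 in⁴
Total I = 153.9 in⁴.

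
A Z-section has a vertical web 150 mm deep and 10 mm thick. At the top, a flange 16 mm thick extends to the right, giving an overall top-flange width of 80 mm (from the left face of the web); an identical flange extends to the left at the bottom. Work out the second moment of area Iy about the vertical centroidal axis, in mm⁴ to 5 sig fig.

Iy ≈ 4.5112 × 10⁶ mm⁴

Treat the section as a set of non-overlapping primitives; coordinates are from the bounding-box lower-left.
Web: 10 × 150, A = 1 500 mm², x = 75 mm, Ī = 12 500 mm⁴.
Top flange (beyond web): 70 × 16, A = 1 120 mm², x = 115 mm, Ī = 457333.3 mm⁴.
Bottom flange (beyond web): 70 × 16, A = 1 120 mm², x = 35 mm, Ī = 457333.3 mm⁴.
Centroid: x̄ = ΣA·x / ΣA = 75 mm.
Transfer each piece to the vertical centroidal axis using Ī + A·d² with d = x − 75:
  web: d = 0 mm → contributes +12 500 mm⁴
  top flange (beyond web): d = 40 mm → contributes +2 249 333 mm⁴
  bottom flange (beyond web): d = -40 mm → contributes +2 249 333 mm⁴
Total I = 4 511 167 mm⁴.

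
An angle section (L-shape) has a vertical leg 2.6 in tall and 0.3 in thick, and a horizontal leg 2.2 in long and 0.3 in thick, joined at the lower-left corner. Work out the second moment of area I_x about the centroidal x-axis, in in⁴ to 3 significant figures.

I_x ≈ 0.879 in⁴

Break the section into simple shapes (no overlaps), measuring from the bottom-left corner of the bounding box.
Vertical leg: 0.3 × 2.6, A = 0.78 in², y = 1.3 in, Ī = 0.4394 in⁴.
Horizontal leg (remainder): 1.9 × 0.3, A = 0.57 in², y = 0.15 in, Ī = 0.004275 in⁴.
Centroid: ȳ = ΣA·y / ΣA = 0.81444 in.
Transfer each piece to the centroidal x-axis using Ī + A·d² with d = y − 0.81444:
  vertical leg: d = 0.48556 in → contributes +0.6233 in⁴
  horizontal leg (remainder): d = -0.66444 in → contributes +0.25592 in⁴
Total I = 0.87922 in⁴.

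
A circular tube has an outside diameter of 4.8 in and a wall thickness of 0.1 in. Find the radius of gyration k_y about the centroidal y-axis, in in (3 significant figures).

k_y ≈ 1.66 in

Split into non-overlapping primitives; take the origin at the lower-left of the bounding box.
Outer circle: ⌀4.8, A = 18.096 in², x = 2.4 in, Ī = 26.058 in⁴.
Bore (subtracted): ⌀4.6, A = 16.619 in², x = 2.4 in, Ī = 21.979 in⁴.
By symmetry the centroid is at mid-width, x̄ = 2.4 in.
All pieces are centred on the centroidal y-axis, so I = ΣĪ (holes subtracted) = 4.079 in⁴.
Radius of gyration: k = √(I/A) = √(4.079 / 1.4765) = 1.6621 in.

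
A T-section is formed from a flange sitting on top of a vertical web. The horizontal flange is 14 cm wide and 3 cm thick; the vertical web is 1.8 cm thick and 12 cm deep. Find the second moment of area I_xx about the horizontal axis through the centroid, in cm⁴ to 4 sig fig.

Treat the section as a set of non-overlapping primitives; coordinates are from the bounding-box lower-left.
Flange: 14 × 3, A = 42 cm², y = 13.5 cm, Ī = 31.5 cm⁴.
Web: 1.8 × 12, A = 21.6 cm², y = 6 cm, Ī = 259.2 cm⁴.
Centroid: ȳ = ΣA·y / ΣA = 10.9528 cm.
Transfer each piece to the horizontal axis through the centroid using Ī + A·d² with d = y − 10.9528:
  flange: d = 2.54717 cm → contributes +303.999 cm⁴
  web: d = -4.95283 cm → contributes +789.059 cm⁴
Total I = 1093.06 cm⁴.

I_xx ≈ 1093 cm⁴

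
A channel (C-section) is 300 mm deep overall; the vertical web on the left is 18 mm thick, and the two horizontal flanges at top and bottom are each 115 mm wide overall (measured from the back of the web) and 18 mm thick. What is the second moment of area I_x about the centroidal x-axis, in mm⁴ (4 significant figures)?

I_x ≈ 1.100 × 10⁸ mm⁴

Break the section into simple shapes (no overlaps), measuring from the bottom-left corner of the bounding box.
Web: 18 × 300, A = 5 400 mm², y = 150 mm, Ī = 40 500 000 mm⁴.
Top flange (beyond web): 97 × 18, A = 1 746 mm², y = 291 mm, Ī = 47 142 mm⁴.
Bottom flange (beyond web): 97 × 18, A = 1 746 mm², y = 9 mm, Ī = 47 142 mm⁴.
By symmetry the centroid is at mid-height, ȳ = 150 mm.
Transfer each piece to the centroidal x-axis using Ī + A·d² with d = y − 150:
  web: d = 0 mm → contributes +40 500 000 mm⁴
  top flange (beyond web): d = 141 mm → contributes +34 759 368 mm⁴
  bottom flange (beyond web): d = -141 mm → contributes +34 759 368 mm⁴
Total I = 110 018 736 mm⁴.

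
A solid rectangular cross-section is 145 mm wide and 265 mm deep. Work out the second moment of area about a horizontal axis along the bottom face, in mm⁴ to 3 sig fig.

The section: 145 × 265, A = 38 425 mm², y = 132.5 mm, Ī = 224 866 302 mm⁴.
Transfer it to a horizontal axis along the bottom face using Ī + A·d² with d = y − 0:
  the section: d = 132.5 mm → contributes +899 465 208 mm⁴
Total I = 899 465 208 mm⁴.

I_base ≈ 8.99 × 10⁸ mm⁴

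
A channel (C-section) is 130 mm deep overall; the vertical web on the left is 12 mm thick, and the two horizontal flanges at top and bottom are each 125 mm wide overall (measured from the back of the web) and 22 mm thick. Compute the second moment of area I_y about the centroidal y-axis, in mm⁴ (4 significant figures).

I_y ≈ 9.948 × 10⁶ mm⁴

Treat the section as a set of non-overlapping primitives; coordinates are from the bounding-box lower-left.
Web: 12 × 130, A = 1 560 mm², x = 6 mm, Ī = 18 720 mm⁴.
Top flange (beyond web): 113 × 22, A = 2 486 mm², x = 68.5 mm, Ī = 2 645 311 mm⁴.
Bottom flange (beyond web): 113 × 22, A = 2 486 mm², x = 68.5 mm, Ī = 2 645 311 mm⁴.
Centroid: x̄ = ΣA·x / ΣA = 53.5735 mm.
Transfer each piece to the centroidal y-axis using Ī + A·d² with d = x − 53.5735:
  web: d = -47.5735 mm → contributes +3 549 369 mm⁴
  top flange (beyond web): d = 14.9265 mm → contributes +3 199 194 mm⁴
  bottom flange (beyond web): d = 14.9265 mm → contributes +3 199 194 mm⁴
Total I = 9 947 757 mm⁴.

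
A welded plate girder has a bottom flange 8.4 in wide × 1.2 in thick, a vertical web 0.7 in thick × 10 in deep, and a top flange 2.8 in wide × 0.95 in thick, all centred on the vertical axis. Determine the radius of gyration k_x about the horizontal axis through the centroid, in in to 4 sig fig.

k_x ≈ 4.310 in

Decompose the section into non-overlapping parts with the origin at the bottom-left of its bounding rectangle.
Bottom plate: 8.4 × 1.2, A = 10.08 in², y = 0.6 in, Ī = 1.2096 in⁴.
Web plate: 0.7 × 10, A = 7 in², y = 6.2 in, Ī = 58.3333 in⁴.
Top plate: 2.8 × 0.95, A = 2.66 in², y = 11.675 in, Ī = 0.200054 in⁴.
Centroid: ȳ = ΣA·y / ΣA = 4.07819 in.
Transfer each piece to the horizontal axis through the centroid using Ī + A·d² with d = y − 4.07819:
  bottom plate: d = -3.47819 in → contributes +123.156 in⁴
  web plate: d = 2.12181 in → contributes +89.8478 in⁴
  top plate: d = 7.59681 in → contributes +153.713 in⁴
Total I = 366.716 in⁴.
Radius of gyration: k = √(I/A) = √(366.716 / 19.74) = 4.31014 in.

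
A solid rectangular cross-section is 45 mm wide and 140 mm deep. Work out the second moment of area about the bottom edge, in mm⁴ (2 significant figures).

I_base ≈ 4.1 × 10⁷ mm⁴

The section: 45 × 140, A = 6 300 mm², y = 70 mm, Ī = 10 290 000 mm⁴.
Transfer it to the base of the section using Ī + A·d² with d = y − 0:
  the section: d = 70 mm → contributes +41 160 000 mm⁴
Total I = 41 160 000 mm⁴.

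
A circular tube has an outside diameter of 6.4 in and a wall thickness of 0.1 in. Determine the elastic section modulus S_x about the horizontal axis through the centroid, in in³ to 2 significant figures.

S_x ≈ 3.1 in³

Decompose the section into non-overlapping parts with the origin at the bottom-left of its bounding rectangle.
Outer circle: ⌀6.4, A = 32.17 in², y = 3.2 in, Ī = 82.35 in⁴.
Bore (subtracted): ⌀6.2, A = 30.19 in², y = 3.2 in, Ī = 72.53 in⁴.
By symmetry the centroid is at mid-height, ȳ = 3.2 in.
All pieces are centred on the horizontal axis through the centroid, so I = ΣĪ (holes subtracted) = 9.822 in⁴.
Extreme fibre distance c = 3.2 in; S = I/c = 3.069 in³.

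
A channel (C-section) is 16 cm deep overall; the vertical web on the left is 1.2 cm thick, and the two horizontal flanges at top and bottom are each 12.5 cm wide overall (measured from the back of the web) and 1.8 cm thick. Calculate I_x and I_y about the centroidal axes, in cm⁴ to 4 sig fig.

Decompose the section into non-overlapping parts with the origin at the bottom-left of its bounding rectangle.
Web: 1.2 × 16, A = 19.2 cm², y = 8 cm, Ī = 409.6 cm⁴.
Top flange (beyond web): 11.3 × 1.8, A = 20.34 cm², y = 15.1 cm, Ī = 5.4918 cm⁴.
Bottom flange (beyond web): 11.3 × 1.8, A = 20.34 cm², y = 0.9 cm, Ī = 5.4918 cm⁴.
By symmetry the centroid is at mid-height, ȳ = 8 cm.
Transfer each piece to the centroidal x-axis using Ī + A·d² with d = y − 8:
  web: d = 0 cm → contributes +409.6 cm⁴
  top flange (beyond web): d = 7.1 cm → contributes +1030.83 cm⁴
  bottom flange (beyond web): d = -7.1 cm → contributes +1030.83 cm⁴
Total I = 2471.26 cm⁴.
For the y-axis: x̄ = 4.84599 cm.
Repeating about the centroidal y-axis gives I_y = 944.692 cm⁴.

I_x ≈ 2471 cm⁴, I_y ≈ 944.7 cm⁴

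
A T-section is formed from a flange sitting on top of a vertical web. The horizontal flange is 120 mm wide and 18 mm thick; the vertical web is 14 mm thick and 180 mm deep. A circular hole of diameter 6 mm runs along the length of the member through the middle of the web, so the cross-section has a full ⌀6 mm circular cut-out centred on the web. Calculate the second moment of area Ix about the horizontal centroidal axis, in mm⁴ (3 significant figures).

Decompose the section into non-overlapping parts with the origin at the bottom-left of its bounding rectangle.
Flange: 120 × 18, A = 2 160 mm², y = 189 mm, Ī = 58 320 mm⁴.
Web: 14 × 180, A = 2 520 mm², y = 90 mm, Ī = 6 804 000 mm⁴.
Hole (subtracted): ⌀6, A = 28.274 mm², y = 90 mm, Ī = 63.617 mm⁴.
Centroid: ȳ = ΣA·y / ΣA = 135.97 mm.
Transfer each piece to the horizontal centroidal axis using Ī + A·d² with d = y − 135.97:
  flange: d = 53.03 mm → contributes +6 132 622 mm⁴
  web: d = -45.97 mm → contributes +12 129 376 mm⁴
  hole: d = -45.97 mm → contributes −59 814 mm⁴
Total I = 18 202 184 mm⁴.

Ix ≈ 1.82 × 10⁷ mm⁴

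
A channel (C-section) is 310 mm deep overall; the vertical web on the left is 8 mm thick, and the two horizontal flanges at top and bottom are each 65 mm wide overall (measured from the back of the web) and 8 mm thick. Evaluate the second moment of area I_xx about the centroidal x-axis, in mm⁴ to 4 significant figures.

Break the section into simple shapes (no overlaps), measuring from the bottom-left corner of the bounding box.
Web: 8 × 310, A = 2 480 mm², y = 155 mm, Ī = 19 860 667 mm⁴.
Top flange (beyond web): 57 × 8, A = 456 mm², y = 306 mm, Ī = 2 432 mm⁴.
Bottom flange (beyond web): 57 × 8, A = 456 mm², y = 4 mm, Ī = 2 432 mm⁴.
By symmetry the centroid is at mid-height, ȳ = 155 mm.
Transfer each piece to the centroidal x-axis using Ī + A·d² with d = y − 155:
  web: d = 0 mm → contributes +19 860 667 mm⁴
  top flange (beyond web): d = 151 mm → contributes +10 399 688 mm⁴
  bottom flange (beyond web): d = -151 mm → contributes +10 399 688 mm⁴
Total I = 40 660 043 mm⁴.

I_xx ≈ 4.066 × 10⁷ mm⁴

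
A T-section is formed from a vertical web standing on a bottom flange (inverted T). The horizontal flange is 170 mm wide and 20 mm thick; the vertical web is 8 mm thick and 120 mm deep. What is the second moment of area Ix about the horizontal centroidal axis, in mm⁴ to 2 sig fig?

Ix ≈ 4.9 × 10⁶ mm⁴

Split into non-overlapping primitives; take the origin at the lower-left of the bounding box.
Flange: 170 × 20, A = 3 400 mm², y = 10 mm, Ī = 113 333 mm⁴.
Web: 8 × 120, A = 960 mm², y = 80 mm, Ī = 1 152 000 mm⁴.
Centroid: ȳ = ΣA·y / ΣA = 25.41 mm.
Transfer each piece to the horizontal centroidal axis using Ī + A·d² with d = y − 25.41:
  flange: d = -15.41 mm → contributes +921 023 mm⁴
  web: d = 54.59 mm → contributes +4 012 567 mm⁴
Total I = 4 933 590 mm⁴.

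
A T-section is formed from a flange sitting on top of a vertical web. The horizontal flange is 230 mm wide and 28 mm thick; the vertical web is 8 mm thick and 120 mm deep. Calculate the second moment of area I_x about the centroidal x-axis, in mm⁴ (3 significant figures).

I_x ≈ 6.15 × 10⁶ mm⁴

Split into non-overlapping primitives; take the origin at the lower-left of the bounding box.
Flange: 230 × 28, A = 6 440 mm², y = 134 mm, Ī = 420 747 mm⁴.
Web: 8 × 120, A = 960 mm², y = 60 mm, Ī = 1 152 000 mm⁴.
Centroid: ȳ = ΣA·y / ΣA = 124.4 mm.
Transfer each piece to the centroidal x-axis using Ī + A·d² with d = y − 124.4:
  flange: d = 9.6 mm → contributes +1 014 257 mm⁴
  web: d = -64.4 mm → contributes +5 133 466 mm⁴
Total I = 6 147 723 mm⁴.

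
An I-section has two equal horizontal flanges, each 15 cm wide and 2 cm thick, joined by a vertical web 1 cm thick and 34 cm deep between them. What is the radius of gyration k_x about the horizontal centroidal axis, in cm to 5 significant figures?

Break the section into simple shapes (no overlaps), measuring from the bottom-left corner of the bounding box.
Bottom flange: 15 × 2, A = 30 cm², y = 1 cm, Ī = 10 cm⁴.
Web: 1 × 34, A = 34 cm², y = 19 cm, Ī = 3275.333 cm⁴.
Top flange: 15 × 2, A = 30 cm², y = 37 cm, Ī = 10 cm⁴.
By symmetry the centroid is at mid-height, ȳ = 19 cm.
Transfer each piece to the horizontal centroidal axis using Ī + A·d² with d = y − 19:
  bottom flange: d = -18 cm → contributes +9 730 cm⁴
  web: d = 0 cm → contributes +3275.333 cm⁴
  top flange: d = 18 cm → contributes +9 730 cm⁴
Total I = 22735.33 cm⁴.
Radius of gyration: k = √(I/A) = √(22735.33 / 94) = 15.55202 cm.

k_x ≈ 15.552 cm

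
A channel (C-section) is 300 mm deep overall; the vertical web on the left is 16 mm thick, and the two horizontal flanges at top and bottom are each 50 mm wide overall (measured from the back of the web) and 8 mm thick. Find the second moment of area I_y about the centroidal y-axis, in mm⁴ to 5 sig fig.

Break the section into simple shapes (no overlaps), measuring from the bottom-left corner of the bounding box.
Web: 16 × 300, A = 4 800 mm², x = 8 mm, Ī = 102 400 mm⁴.
Top flange (beyond web): 34 × 8, A = 272 mm², x = 33 mm, Ī = 26202.67 mm⁴.
Bottom flange (beyond web): 34 × 8, A = 272 mm², x = 33 mm, Ī = 26202.67 mm⁴.
Centroid: x̄ = ΣA·x / ΣA = 10.54491 mm.
Transfer each piece to the centroidal y-axis using Ī + A·d² with d = x − 10.54491:
  web: d = -2.54491 mm → contributes +133487.5 mm⁴
  top flange (beyond web): d = 22.45509 mm → contributes +163353.5 mm⁴
  bottom flange (beyond web): d = 22.45509 mm → contributes +163353.5 mm⁴
Total I = 460194.6 mm⁴.

I_y ≈ 4.6019 × 10⁵ mm⁴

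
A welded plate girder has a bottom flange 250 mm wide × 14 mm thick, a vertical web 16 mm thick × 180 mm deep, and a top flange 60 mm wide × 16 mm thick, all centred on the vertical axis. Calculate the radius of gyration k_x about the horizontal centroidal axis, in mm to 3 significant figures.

k_x ≈ 75.5 mm

Split into non-overlapping primitives; take the origin at the lower-left of the bounding box.
Bottom plate: 250 × 14, A = 3 500 mm², y = 7 mm, Ī = 57 167 mm⁴.
Web plate: 16 × 180, A = 2 880 mm², y = 104 mm, Ī = 7 776 000 mm⁴.
Top plate: 60 × 16, A = 960 mm², y = 202 mm, Ī = 20 480 mm⁴.
Centroid: ȳ = ΣA·y / ΣA = 70.564 mm.
Transfer each piece to the horizontal centroidal axis using Ī + A·d² with d = y − 70.564:
  bottom plate: d = -63.564 mm → contributes +14 198 519 mm⁴
  web plate: d = 33.436 mm → contributes +10 995 736 mm⁴
  top plate: d = 131.44 mm → contributes +16 604 877 mm⁴
Total I = 41 799 132 mm⁴.
Radius of gyration: k = √(I/A) = √(41 799 132 / 7 340) = 75.463 mm.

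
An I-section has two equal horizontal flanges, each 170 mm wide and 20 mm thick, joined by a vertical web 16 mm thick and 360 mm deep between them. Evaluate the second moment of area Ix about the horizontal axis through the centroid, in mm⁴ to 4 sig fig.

Ix ≈ 3.079 × 10⁸ mm⁴

Treat the section as a set of non-overlapping primitives; coordinates are from the bounding-box lower-left.
Bottom flange: 170 × 20, A = 3 400 mm², y = 10 mm, Ī = 113 333 mm⁴.
Web: 16 × 360, A = 5 760 mm², y = 200 mm, Ī = 62 208 000 mm⁴.
Top flange: 170 × 20, A = 3 400 mm², y = 390 mm, Ī = 113 333 mm⁴.
By symmetry the centroid is at mid-height, ȳ = 200 mm.
Transfer each piece to the horizontal axis through the centroid using Ī + A·d² with d = y − 200:
  bottom flange: d = -190 mm → contributes +122 853 333 mm⁴
  web: d = 0 mm → contributes +62 208 000 mm⁴
  top flange: d = 190 mm → contributes +122 853 333 mm⁴
Total I = 307 914 667 mm⁴.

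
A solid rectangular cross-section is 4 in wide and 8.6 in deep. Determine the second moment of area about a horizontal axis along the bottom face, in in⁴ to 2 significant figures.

I_base ≈ 850 in⁴

The section: 4 × 8.6, A = 34.4 in², y = 4.3 in, Ī = 212 in⁴.
Transfer it to a horizontal axis along the bottom face using Ī + A·d² with d = y − 0:
  the section: d = 4.3 in → contributes +848.1 in⁴
Total I = 848.1 in⁴.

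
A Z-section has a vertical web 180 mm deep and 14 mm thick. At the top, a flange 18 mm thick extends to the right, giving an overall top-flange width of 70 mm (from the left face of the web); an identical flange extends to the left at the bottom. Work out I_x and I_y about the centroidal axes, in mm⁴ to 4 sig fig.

I_x ≈ 2.009 × 10⁷ mm⁴, I_y ≈ 3.038 × 10⁶ mm⁴

Treat the section as a set of non-overlapping primitives; coordinates are from the bounding-box lower-left.
Web: 14 × 180, A = 2 520 mm², y = 90 mm, Ī = 6 804 000 mm⁴.
Top flange (beyond web): 56 × 18, A = 1 008 mm², y = 171 mm, Ī = 27 216 mm⁴.
Bottom flange (beyond web): 56 × 18, A = 1 008 mm², y = 9 mm, Ī = 27 216 mm⁴.
Centroid: ȳ = ΣA·y / ΣA = 90 mm.
Transfer each piece to the centroidal x-axis using Ī + A·d² with d = y − 90:
  web: d = 0 mm → contributes +6 804 000 mm⁴
  top flange (beyond web): d = 81 mm → contributes +6 640 704 mm⁴
  bottom flange (beyond web): d = -81 mm → contributes +6 640 704 mm⁴
Total I = 20 085 408 mm⁴.
For the y-axis: x̄ = 63 mm.
Repeating about the centroidal y-axis gives I_y = 3 037 608 mm⁴.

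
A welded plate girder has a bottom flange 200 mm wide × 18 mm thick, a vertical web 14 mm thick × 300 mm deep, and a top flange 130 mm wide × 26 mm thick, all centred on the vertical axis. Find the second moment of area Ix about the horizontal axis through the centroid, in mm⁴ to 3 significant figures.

Ix ≈ 2.13 × 10⁸ mm⁴

Decompose the section into non-overlapping parts with the origin at the bottom-left of its bounding rectangle.
Bottom plate: 200 × 18, A = 3 600 mm², y = 9 mm, Ī = 97 200 mm⁴.
Web plate: 14 × 300, A = 4 200 mm², y = 168 mm, Ī = 31 500 000 mm⁴.
Top plate: 130 × 26, A = 3 380 mm², y = 331 mm, Ī = 190 407 mm⁴.
Centroid: ȳ = ΣA·y / ΣA = 166.08 mm.
Transfer each piece to the horizontal axis through the centroid using Ī + A·d² with d = y − 166.08:
  bottom plate: d = -157.08 mm → contributes +88 924 622 mm⁴
  web plate: d = 1.9195 mm → contributes +31 515 475 mm⁴
  top plate: d = 164.92 mm → contributes +92 121 138 mm⁴
Total I = 212 561 234 mm⁴.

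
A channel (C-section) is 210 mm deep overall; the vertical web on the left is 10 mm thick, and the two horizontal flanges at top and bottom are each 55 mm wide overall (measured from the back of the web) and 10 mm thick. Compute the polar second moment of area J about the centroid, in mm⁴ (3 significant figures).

J ≈ 1.74 × 10⁷ mm⁴

Break the section into simple shapes (no overlaps), measuring from the bottom-left corner of the bounding box.
Web: 10 × 210, A = 2 100 mm², y = 105 mm, Ī = 7 717 500 mm⁴.
Top flange (beyond web): 45 × 10, A = 450 mm², y = 205 mm, Ī = 3 750 mm⁴.
Bottom flange (beyond web): 45 × 10, A = 450 mm², y = 5 mm, Ī = 3 750 mm⁴.
By symmetry the centroid is at mid-height, ȳ = 105 mm.
Transfer each piece to the centroidal x-axis using Ī + A·d² with d = y − 105:
  web: d = 0 mm → contributes +7 717 500 mm⁴
  top flange (beyond web): d = 100 mm → contributes +4 503 750 mm⁴
  bottom flange (beyond web): d = -100 mm → contributes +4 503 750 mm⁴
Total I = 16 725 000 mm⁴.
For the y-axis: x̄ = 13.25 mm.
Repeating about the centroidal y-axis gives I_y = 645 813 mm⁴.
Polar second moment: J = I_x + I_y = 17 370 813 mm⁴.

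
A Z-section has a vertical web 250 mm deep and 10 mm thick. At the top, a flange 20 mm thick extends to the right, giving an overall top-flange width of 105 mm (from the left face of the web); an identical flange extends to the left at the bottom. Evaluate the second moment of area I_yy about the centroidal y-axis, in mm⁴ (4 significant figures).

Treat the section as a set of non-overlapping primitives; coordinates are from the bounding-box lower-left.
Web: 10 × 250, A = 2 500 mm², x = 100 mm, Ī = 20833.3 mm⁴.
Top flange (beyond web): 95 × 20, A = 1 900 mm², x = 152.5 mm, Ī = 1 428 958 mm⁴.
Bottom flange (beyond web): 95 × 20, A = 1 900 mm², x = 47.5 mm, Ī = 1 428 958 mm⁴.
Centroid: x̄ = ΣA·x / ΣA = 100 mm.
Transfer each piece to the centroidal y-axis using Ī + A·d² with d = x − 100:
  web: d = 0 mm → contributes +20833.3 mm⁴
  top flange (beyond web): d = 52.5 mm → contributes +6 665 833 mm⁴
  bottom flange (beyond web): d = -52.5 mm → contributes +6 665 833 mm⁴
Total I = 13 352 500 mm⁴.

I_yy ≈ 1.335 × 10⁷ mm⁴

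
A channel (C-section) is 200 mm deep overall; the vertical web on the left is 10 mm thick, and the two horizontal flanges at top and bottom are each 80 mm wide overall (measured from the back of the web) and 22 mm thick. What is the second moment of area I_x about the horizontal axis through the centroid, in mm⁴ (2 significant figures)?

Split into non-overlapping primitives; take the origin at the lower-left of the bounding box.
Web: 10 × 200, A = 2 000 mm², y = 100 mm, Ī = 6 666 667 mm⁴.
Top flange (beyond web): 70 × 22, A = 1 540 mm², y = 189 mm, Ī = 62 113 mm⁴.
Bottom flange (beyond web): 70 × 22, A = 1 540 mm², y = 11 mm, Ī = 62 113 mm⁴.
By symmetry the centroid is at mid-height, ȳ = 100 mm.
Transfer each piece to the horizontal axis through the centroid using Ī + A·d² with d = y − 100:
  web: d = 0 mm → contributes +6 666 667 mm⁴
  top flange (beyond web): d = 89 mm → contributes +12 260 453 mm⁴
  bottom flange (beyond web): d = -89 mm → contributes +12 260 453 mm⁴
Total I = 31 187 573 mm⁴.

I_x ≈ 3.1 × 10⁷ mm⁴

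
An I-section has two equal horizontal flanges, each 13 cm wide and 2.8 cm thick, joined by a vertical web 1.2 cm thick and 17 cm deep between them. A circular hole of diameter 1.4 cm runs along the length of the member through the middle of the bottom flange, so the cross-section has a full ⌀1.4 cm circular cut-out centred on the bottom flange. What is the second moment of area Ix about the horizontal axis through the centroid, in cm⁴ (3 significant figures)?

Ix ≈ 7520 cm⁴

Decompose the section into non-overlapping parts with the origin at the bottom-left of its bounding rectangle.
Bottom flange: 13 × 2.8, A = 36.4 cm², y = 1.4 cm, Ī = 23.781 cm⁴.
Web: 1.2 × 17, A = 20.4 cm², y = 11.3 cm, Ī = 491.3 cm⁴.
Top flange: 13 × 2.8, A = 36.4 cm², y = 21.2 cm, Ī = 23.781 cm⁴.
Hole (subtracted): ⌀1.4, A = 1.5394 cm², y = 1.4 cm, Ī = 0.18857 cm⁴.
Centroid: ȳ = ΣA·y / ΣA = 11.466 cm.
Transfer each piece to the horizontal axis through the centroid using Ī + A·d² with d = y − 11.466:
  bottom flange: d = -10.066 cm → contributes +3712.2 cm⁴
  web: d = -0.16626 cm → contributes +491.86 cm⁴
  top flange: d = 9.7337 cm → contributes +3472.5 cm⁴
  hole: d = -10.066 cm → contributes −156.17 cm⁴
Total I = 7520.4 cm⁴.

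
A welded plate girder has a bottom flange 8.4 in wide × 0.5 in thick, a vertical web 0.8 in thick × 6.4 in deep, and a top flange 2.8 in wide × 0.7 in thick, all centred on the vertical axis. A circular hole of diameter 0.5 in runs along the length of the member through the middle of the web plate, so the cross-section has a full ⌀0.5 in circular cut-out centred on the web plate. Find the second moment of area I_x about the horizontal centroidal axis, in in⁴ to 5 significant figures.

I_x ≈ 87.214 in⁴

Treat the section as a set of non-overlapping primitives; coordinates are from the bounding-box lower-left.
Bottom plate: 8.4 × 0.5, A = 4.2 in², y = 0.25 in, Ī = 0.0875 in⁴.
Web plate: 0.8 × 6.4, A = 5.12 in², y = 3.7 in, Ī = 17.47627 in⁴.
Top plate: 2.8 × 0.7, A = 1.96 in², y = 7.25 in, Ī = 0.08003333 in⁴.
Hole (subtracted): ⌀0.5, A = 0.1963495 in², y = 3.7 in, Ī = 0.003067962 in⁴.
Centroid: ȳ = ΣA·y / ΣA = 3.02044 in.
Transfer each piece to the horizontal centroidal axis using Ī + A·d² with d = y − 3.02044:
  bottom plate: d = -2.77044 in → contributes +32.32393 in⁴
  web plate: d = 0.6795595 in → contributes +19.84069 in⁴
  top plate: d = 4.22956 in → contributes +35.14281 in⁴
  hole: d = 0.6795595 in → contributes −0.0937424 in⁴
Total I = 87.21369 in⁴.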